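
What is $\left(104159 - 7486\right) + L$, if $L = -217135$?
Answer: $-120462$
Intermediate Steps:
$\left(104159 - 7486\right) + L = \left(104159 - 7486\right) - 217135 = 96673 - 217135 = -120462$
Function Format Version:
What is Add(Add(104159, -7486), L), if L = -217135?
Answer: -120462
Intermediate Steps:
Add(Add(104159, -7486), L) = Add(Add(104159, -7486), -217135) = Add(96673, -217135) = -120462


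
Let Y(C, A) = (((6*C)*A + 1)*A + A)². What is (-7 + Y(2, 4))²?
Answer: 1599440049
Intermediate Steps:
Y(C, A) = (A + A*(1 + 6*A*C))² (Y(C, A) = ((6*A*C + 1)*A + A)² = ((1 + 6*A*C)*A + A)² = (A*(1 + 6*A*C) + A)² = (A + A*(1 + 6*A*C))²)
(-7 + Y(2, 4))² = (-7 + 4*4²*(1 + 3*4*2)²)² = (-7 + 4*16*(1 + 24)²)² = (-7 + 4*16*25²)² = (-7 + 4*16*625)² = (-7 + 40000)² = 39993² = 1599440049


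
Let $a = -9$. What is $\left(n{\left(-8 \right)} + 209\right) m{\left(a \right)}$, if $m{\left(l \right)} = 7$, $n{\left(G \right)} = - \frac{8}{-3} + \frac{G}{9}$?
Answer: $\frac{13279}{9} \approx 1475.4$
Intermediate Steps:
$n{\left(G \right)} = \frac{8}{3} + \frac{G}{9}$ ($n{\left(G \right)} = \left(-8\right) \left(- \frac{1}{3}\right) + G \frac{1}{9} = \frac{8}{3} + \frac{G}{9}$)
$\left(n{\left(-8 \right)} + 209\right) m{\left(a \right)} = \left(\left(\frac{8}{3} + \frac{1}{9} \left(-8\right)\right) + 209\right) 7 = \left(\left(\frac{8}{3} - \frac{8}{9}\right) + 209\right) 7 = \left(\frac{16}{9} + 209\right) 7 = \frac{1897}{9} \cdot 7 = \frac{13279}{9}$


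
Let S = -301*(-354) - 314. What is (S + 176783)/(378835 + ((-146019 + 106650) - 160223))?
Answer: 283023/179243 ≈ 1.5790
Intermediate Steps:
S = 106240 (S = 106554 - 314 = 106240)
(S + 176783)/(378835 + ((-146019 + 106650) - 160223)) = (106240 + 176783)/(378835 + ((-146019 + 106650) - 160223)) = 283023/(378835 + (-39369 - 160223)) = 283023/(378835 - 199592) = 283023/179243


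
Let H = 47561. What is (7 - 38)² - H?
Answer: -46600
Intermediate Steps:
(7 - 38)² - H = (7 - 38)² - 1*47561 = (-31)² - 47561 = 961 - 47561 = -46600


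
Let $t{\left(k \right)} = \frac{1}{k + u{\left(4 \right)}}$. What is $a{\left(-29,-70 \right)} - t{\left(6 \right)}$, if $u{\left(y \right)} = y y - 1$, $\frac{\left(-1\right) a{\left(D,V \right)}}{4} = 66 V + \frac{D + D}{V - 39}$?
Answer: $\frac{42295739}{2289} \approx 18478.0$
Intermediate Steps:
$a{\left(D,V \right)} = - 264 V - \frac{8 D}{-39 + V}$ ($a{\left(D,V \right)} = - 4 \left(66 V + \frac{D + D}{V - 39}\right) = - 4 \left(66 V + \frac{2 D}{-39 + V}\right) = - 264 V - \frac{8 D}{-39 + V}$)
$u{\left(y \right)} = -1 + y^{2}$ ($u{\left(y \right)} = y^{2} - 1 = -1 + y^{2}$)
$t{\left(k \right)} = \frac{1}{15 + k}$ ($t{\left(k \right)} = \frac{1}{k - \left(1 - 4^{2}\right)} = \frac{1}{k + \left(-1 + 16\right)} = \frac{1}{k + 15} = \frac{1}{15 + k}$)
$a{\left(-29,-70 \right)} - t{\left(6 \right)} = \frac{8 \left(\left(-1\right) \left(-29\right) - 33 \left(-70\right)^{2} + 1287 \left(-70\right)\right)}{-39 - 70} - \frac{1}{15 + 6} = \frac{8 \left(29 - 161700 - 90090\right)}{-109} - \frac{1}{21} = 8 \left(- \frac{1}{109}\right) \left(29 - 161700 - 90090\right) - \frac{1}{21} = 8 \left(- \frac{1}{109}\right) \left(-251761\right) - \frac{1}{21} = \frac{2014088}{109} - \frac{1}{21} = \frac{42295739}{2289}$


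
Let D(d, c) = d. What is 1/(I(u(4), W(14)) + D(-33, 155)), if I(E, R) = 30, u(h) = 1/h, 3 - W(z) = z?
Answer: -⅓ ≈ -0.33333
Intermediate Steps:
W(z) = 3 - z
1/(I(u(4), W(14)) + D(-33, 155)) = 1/(30 - 33) = 1/(-3) = -⅓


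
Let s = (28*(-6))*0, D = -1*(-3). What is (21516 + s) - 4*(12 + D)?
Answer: 21456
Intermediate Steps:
D = 3
s = 0 (s = -168*0 = 0)
(21516 + s) - 4*(12 + D) = (21516 + 0) - 4*(12 + 3) = 21516 - 4*15 = 21516 - 60 = 21456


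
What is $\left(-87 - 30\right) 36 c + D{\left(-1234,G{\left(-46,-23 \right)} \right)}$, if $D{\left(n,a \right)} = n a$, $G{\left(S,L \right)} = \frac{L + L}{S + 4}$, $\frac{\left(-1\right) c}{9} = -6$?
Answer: $- \frac{4804790}{21} \approx -2.288 \cdot 10^{5}$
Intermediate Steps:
$c = 54$ ($c = \left(-9\right) \left(-6\right) = 54$)
$G{\left(S,L \right)} = \frac{2 L}{4 + S}$
$D{\left(n,a \right)} = a n$
$\left(-87 - 30\right) 36 c + D{\left(-1234,G{\left(-46,-23 \right)} \right)} = \left(-87 - 30\right) 36 \cdot 54 + 2 \left(-23\right) \frac{1}{4 - 46} \left(-1234\right) = \left(-117\right) 36 \cdot 54 + 2 \left(-23\right) \frac{1}{-42} \left(-1234\right) = \left(-4212\right) 54 + 2 \left(-23\right) \left(- \frac{1}{42}\right) \left(-1234\right) = -227448 + \frac{23}{21} \left(-1234\right) = -227448 - \frac{28382}{21} = - \frac{4804790}{21}$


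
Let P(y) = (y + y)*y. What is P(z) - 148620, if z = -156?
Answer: -99948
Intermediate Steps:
P(y) = 2*y² (P(y) = (2*y)*y = 2*y²)
P(z) - 148620 = 2*(-156)² - 148620 = 2*24336 - 148620 = 48672 - 148620 = -99948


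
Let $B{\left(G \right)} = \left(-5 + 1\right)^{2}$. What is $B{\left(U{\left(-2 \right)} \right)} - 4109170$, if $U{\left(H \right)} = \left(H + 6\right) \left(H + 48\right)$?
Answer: $-4109154$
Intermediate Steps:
$U{\left(H \right)} = \left(6 + H\right) \left(48 + H\right)$
$B{\left(G \right)} = 16$ ($B{\left(G \right)} = \left(-4\right)^{2} = 16$)
$B{\left(U{\left(-2 \right)} \right)} - 4109170 = 16 - 4109170 = -4109154$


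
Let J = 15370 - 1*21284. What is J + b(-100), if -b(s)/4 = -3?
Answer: -5902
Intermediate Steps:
J = -5914 (J = 15370 - 21284 = -5914)
b(s) = 12 (b(s) = -4*(-3) = 12)
J + b(-100) = -5914 + 12 = -5902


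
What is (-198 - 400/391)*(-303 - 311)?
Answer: 47780252/391 ≈ 1.2220e+5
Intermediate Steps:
(-198 - 400/391)*(-303 - 311) = (-198 - 400*1/391)*(-614) = (-198 - 400/391)*(-614) = -77818/391*(-614) = 47780252/391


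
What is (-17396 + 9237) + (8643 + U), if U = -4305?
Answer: -3821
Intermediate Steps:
(-17396 + 9237) + (8643 + U) = (-17396 + 9237) + (8643 - 4305) = -8159 + 4338 = -3821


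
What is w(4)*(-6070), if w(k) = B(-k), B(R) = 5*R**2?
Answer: -485600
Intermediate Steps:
w(k) = 5*k**2 (w(k) = 5*(-k)**2 = 5*k**2)
w(4)*(-6070) = (5*4**2)*(-6070) = (5*16)*(-6070) = 80*(-6070) = -485600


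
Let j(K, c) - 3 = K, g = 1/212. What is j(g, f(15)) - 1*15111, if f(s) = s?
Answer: -3202895/212 ≈ -15108.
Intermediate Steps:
g = 1/212 ≈ 0.0047170
j(K, c) = 3 + K
j(g, f(15)) - 1*15111 = (3 + 1/212) - 1*15111 = 637/212 - 15111 = -3202895/212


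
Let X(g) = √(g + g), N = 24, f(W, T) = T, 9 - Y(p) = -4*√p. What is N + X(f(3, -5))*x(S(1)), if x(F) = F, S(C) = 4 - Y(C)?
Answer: 24 - 9*I*√10 ≈ 24.0 - 28.461*I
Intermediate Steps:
Y(p) = 9 + 4*√p (Y(p) = 9 - (-4)*√p = 9 + 4*√p)
S(C) = -5 - 4*√C (S(C) = 4 - (9 + 4*√C) = 4 + (-9 - 4*√C) = -5 - 4*√C)
X(g) = √2*√g (X(g) = √(2*g) = √2*√g)
N + X(f(3, -5))*x(S(1)) = 24 + (√2*√(-5))*(-5 - 4*√1) = 24 + (√2*(I*√5))*(-5 - 4*1) = 24 + (I*√10)*(-5 - 4) = 24 + (I*√10)*(-9) = 24 - 9*I*√10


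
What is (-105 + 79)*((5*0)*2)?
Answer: 0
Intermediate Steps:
(-105 + 79)*((5*0)*2) = -0*2 = -26*0 = 0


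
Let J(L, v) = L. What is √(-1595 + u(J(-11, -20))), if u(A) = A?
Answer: I*√1606 ≈ 40.075*I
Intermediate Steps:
√(-1595 + u(J(-11, -20))) = √(-1595 - 11) = √(-1606) = I*√1606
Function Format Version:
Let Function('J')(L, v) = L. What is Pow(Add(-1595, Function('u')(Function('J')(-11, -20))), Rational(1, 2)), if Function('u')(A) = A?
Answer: Mul(I, Pow(1606, Rational(1, 2))) ≈ Mul(40.075, I)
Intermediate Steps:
Pow(Add(-1595, Function('u')(Function('J')(-11, -20))), Rational(1, 2)) = Pow(Add(-1595, -11), Rational(1, 2)) = Pow(-1606, Rational(1, 2)) = Mul(I, Pow(1606, Rational(1, 2)))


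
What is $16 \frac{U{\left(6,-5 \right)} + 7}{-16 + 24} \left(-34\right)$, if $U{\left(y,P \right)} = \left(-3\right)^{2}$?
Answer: $-1088$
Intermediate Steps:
$U{\left(y,P \right)} = 9$
$16 \frac{U{\left(6,-5 \right)} + 7}{-16 + 24} \left(-34\right) = 16 \frac{9 + 7}{-16 + 24} \left(-34\right) = 16 \cdot \frac{16}{8} \left(-34\right) = 16 \cdot 16 \cdot \frac{1}{8} \left(-34\right) = 16 \cdot 2 \left(-34\right) = 32 \left(-34\right) = -1088$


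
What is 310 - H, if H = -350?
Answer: 660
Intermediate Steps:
310 - H = 310 - 1*(-350) = 310 + 350 = 660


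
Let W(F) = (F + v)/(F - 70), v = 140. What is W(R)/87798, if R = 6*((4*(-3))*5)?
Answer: 11/1887657 ≈ 5.8273e-6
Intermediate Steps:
R = -360 (R = 6*(-12*5) = 6*(-60) = -360)
W(F) = (140 + F)/(-70 + F) (W(F) = (F + 140)/(F - 70) = (140 + F)/(-70 + F))
W(R)/87798 = ((140 - 360)/(-70 - 360))/87798 = (-220/(-430))*(1/87798) = -1/430*(-220)*(1/87798) = (22/43)*(1/87798) = 11/1887657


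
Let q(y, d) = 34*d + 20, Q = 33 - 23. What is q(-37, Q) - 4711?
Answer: -4351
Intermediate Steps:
Q = 10
q(y, d) = 20 + 34*d
q(-37, Q) - 4711 = (20 + 34*10) - 4711 = (20 + 340) - 4711 = 360 - 4711 = -4351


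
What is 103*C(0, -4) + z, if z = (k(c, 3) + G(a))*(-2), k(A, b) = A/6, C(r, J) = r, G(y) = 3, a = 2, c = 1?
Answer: -19/3 ≈ -6.3333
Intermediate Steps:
k(A, b) = A/6 (k(A, b) = A*(⅙) = A/6)
z = -19/3 (z = ((⅙)*1 + 3)*(-2) = (⅙ + 3)*(-2) = (19/6)*(-2) = -19/3 ≈ -6.3333)
103*C(0, -4) + z = 103*0 - 19/3 = 0 - 19/3 = -19/3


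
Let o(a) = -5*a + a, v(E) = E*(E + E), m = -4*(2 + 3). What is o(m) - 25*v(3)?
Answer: -370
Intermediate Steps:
m = -20 (m = -4*5 = -20)
v(E) = 2*E² (v(E) = E*(2*E) = 2*E²)
o(a) = -4*a
o(m) - 25*v(3) = -4*(-20) - 50*3² = 80 - 50*9 = 80 - 25*18 = 80 - 450 = -370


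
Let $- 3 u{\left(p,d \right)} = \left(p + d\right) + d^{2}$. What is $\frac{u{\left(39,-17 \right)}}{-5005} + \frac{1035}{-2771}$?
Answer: $- \frac{14678744}{41606565} \approx -0.3528$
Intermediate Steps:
$u{\left(p,d \right)} = - \frac{d}{3} - \frac{p}{3} - \frac{d^{2}}{3}$ ($u{\left(p,d \right)} = - \frac{\left(p + d\right) + d^{2}}{3} = - \frac{\left(d + p\right) + d^{2}}{3} = - \frac{d + p + d^{2}}{3} = - \frac{d}{3} - \frac{p}{3} - \frac{d^{2}}{3}$)
$\frac{u{\left(39,-17 \right)}}{-5005} + \frac{1035}{-2771} = \frac{\left(- \frac{1}{3}\right) \left(-17\right) - 13 - \frac{\left(-17\right)^{2}}{3}}{-5005} + \frac{1035}{-2771} = \left(\frac{17}{3} - 13 - \frac{289}{3}\right) \left(- \frac{1}{5005}\right) + 1035 \left(- \frac{1}{2771}\right) = \left(\frac{17}{3} - 13 - \frac{289}{3}\right) \left(- \frac{1}{5005}\right) - \frac{1035}{2771} = \left(- \frac{311}{3}\right) \left(- \frac{1}{5005}\right) - \frac{1035}{2771} = \frac{311}{15015} - \frac{1035}{2771} = - \frac{14678744}{41606565}$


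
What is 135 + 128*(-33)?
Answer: -4089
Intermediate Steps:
135 + 128*(-33) = 135 - 4224 = -4089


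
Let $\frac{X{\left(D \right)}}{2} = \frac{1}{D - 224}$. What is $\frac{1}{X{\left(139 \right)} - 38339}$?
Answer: $- \frac{85}{3258817} \approx -2.6083 \cdot 10^{-5}$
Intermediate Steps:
$X{\left(D \right)} = \frac{2}{-224 + D}$ ($X{\left(D \right)} = \frac{2}{D - 224} = \frac{2}{-224 + D}$)
$\frac{1}{X{\left(139 \right)} - 38339} = \frac{1}{\frac{2}{-224 + 139} - 38339} = \frac{1}{\frac{2}{-85} - 38339} = \frac{1}{2 \left(- \frac{1}{85}\right) - 38339} = \frac{1}{- \frac{2}{85} - 38339} = \frac{1}{- \frac{3258817}{85}} = - \frac{85}{3258817}$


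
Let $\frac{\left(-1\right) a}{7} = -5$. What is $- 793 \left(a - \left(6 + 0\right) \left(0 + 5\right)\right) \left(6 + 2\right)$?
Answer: $-31720$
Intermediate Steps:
$a = 35$ ($a = \left(-7\right) \left(-5\right) = 35$)
$- 793 \left(a - \left(6 + 0\right) \left(0 + 5\right)\right) \left(6 + 2\right) = - 793 \left(35 - \left(6 + 0\right) \left(0 + 5\right)\right) \left(6 + 2\right) = - 793 \left(35 - 6 \cdot 5\right) 8 = - 793 \left(35 - 30\right) 8 = - 793 \cdot 5 \cdot 8 = \left(-793\right) 40 = -31720$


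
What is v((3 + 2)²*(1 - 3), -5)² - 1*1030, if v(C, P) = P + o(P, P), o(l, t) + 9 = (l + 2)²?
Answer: -1005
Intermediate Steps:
o(l, t) = -9 + (2 + l)² (o(l, t) = -9 + (l + 2)² = -9 + (2 + l)²)
v(C, P) = -9 + P + (2 + P)² (v(C, P) = P + (-9 + (2 + P)²) = -9 + P + (2 + P)²)
v((3 + 2)²*(1 - 3), -5)² - 1*1030 = (-9 - 5 + (2 - 5)²)² - 1*1030 = (-9 - 5 + (-3)²)² - 1030 = (-9 - 5 + 9)² - 1030 = (-5)² - 1030 = 25 - 1030 = -1005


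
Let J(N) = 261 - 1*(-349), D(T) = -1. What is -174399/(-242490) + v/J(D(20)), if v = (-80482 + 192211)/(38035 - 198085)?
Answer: 188884093381/263049110500 ≈ 0.71806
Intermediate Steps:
J(N) = 610 (J(N) = 261 + 349 = 610)
v = -37243/53350 (v = 111729/(-160050) = 111729*(-1/160050) = -37243/53350 ≈ -0.69809)
-174399/(-242490) + v/J(D(20)) = -174399/(-242490) - 37243/53350/610 = -174399*(-1/242490) - 37243/53350*1/610 = 58133/80830 - 37243/32543500 = 188884093381/263049110500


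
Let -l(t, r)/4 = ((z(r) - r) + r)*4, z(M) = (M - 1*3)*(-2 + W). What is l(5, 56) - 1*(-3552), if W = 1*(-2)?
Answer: 6944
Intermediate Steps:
W = -2
z(M) = 12 - 4*M (z(M) = (M - 1*3)*(-2 - 2) = (M - 3)*(-4) = (-3 + M)*(-4) = 12 - 4*M)
l(t, r) = -192 + 64*r (l(t, r) = -4*(((12 - 4*r) - r) + r)*4 = -4*((12 - 5*r) + r)*4 = -4*(12 - 4*r)*4 = -4*(48 - 16*r) = -192 + 64*r)
l(5, 56) - 1*(-3552) = (-192 + 64*56) - 1*(-3552) = (-192 + 3584) + 3552 = 3392 + 3552 = 6944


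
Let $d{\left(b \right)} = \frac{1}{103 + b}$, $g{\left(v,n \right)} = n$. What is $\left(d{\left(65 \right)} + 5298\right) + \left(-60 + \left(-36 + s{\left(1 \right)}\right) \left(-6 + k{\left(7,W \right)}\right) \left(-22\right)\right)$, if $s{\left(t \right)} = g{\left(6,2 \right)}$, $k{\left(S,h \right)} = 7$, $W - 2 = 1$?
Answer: $\frac{1005649}{168} \approx 5986.0$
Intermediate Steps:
$W = 3$ ($W = 2 + 1 = 3$)
$s{\left(t \right)} = 2$
$\left(d{\left(65 \right)} + 5298\right) + \left(-60 + \left(-36 + s{\left(1 \right)}\right) \left(-6 + k{\left(7,W \right)}\right) \left(-22\right)\right) = \left(\frac{1}{103 + 65} + 5298\right) - \left(60 - \left(-36 + 2\right) \left(-6 + 7\right) \left(-22\right)\right) = \left(\frac{1}{168} + 5298\right) - \left(60 - \left(-34\right) 1 \left(-22\right)\right) = \left(\frac{1}{168} + 5298\right) - -688 = \frac{890065}{168} + \left(-60 + 748\right) = \frac{890065}{168} + 688 = \frac{1005649}{168}$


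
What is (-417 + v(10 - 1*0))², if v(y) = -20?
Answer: 190969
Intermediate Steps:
(-417 + v(10 - 1*0))² = (-417 - 20)² = (-437)² = 190969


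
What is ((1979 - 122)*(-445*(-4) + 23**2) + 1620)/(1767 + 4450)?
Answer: 4289433/6217 ≈ 689.95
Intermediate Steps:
((1979 - 122)*(-445*(-4) + 23**2) + 1620)/(1767 + 4450) = (1857*(1780 + 529) + 1620)/6217 = (1857*2309 + 1620)*(1/6217) = (4287813 + 1620)*(1/6217) = 4289433*(1/6217) = 4289433/6217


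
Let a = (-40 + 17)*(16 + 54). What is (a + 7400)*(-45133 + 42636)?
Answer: -14457630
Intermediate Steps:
a = -1610 (a = -23*70 = -1610)
(a + 7400)*(-45133 + 42636) = (-1610 + 7400)*(-45133 + 42636) = 5790*(-2497) = -14457630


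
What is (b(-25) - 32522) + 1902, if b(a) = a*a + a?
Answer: -30020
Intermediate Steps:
b(a) = a + a² (b(a) = a² + a = a + a²)
(b(-25) - 32522) + 1902 = (-25*(1 - 25) - 32522) + 1902 = (-25*(-24) - 32522) + 1902 = (600 - 32522) + 1902 = -31922 + 1902 = -30020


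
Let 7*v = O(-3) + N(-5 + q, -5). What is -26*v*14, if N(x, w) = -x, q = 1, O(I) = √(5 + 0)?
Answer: -208 - 52*√5 ≈ -324.28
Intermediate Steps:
O(I) = √5
v = 4/7 + √5/7 (v = (√5 - (-5 + 1))/7 = (√5 - 1*(-4))/7 = (√5 + 4)/7 = (4 + √5)/7 = 4/7 + √5/7 ≈ 0.89087)
-26*v*14 = -26*(4/7 + √5/7)*14 = (-104/7 - 26*√5/7)*14 = -208 - 52*√5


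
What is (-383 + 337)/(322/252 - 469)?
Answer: 828/8419 ≈ 0.098349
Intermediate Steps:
(-383 + 337)/(322/252 - 469) = -46/(322*(1/252) - 469) = -46/(23/18 - 469) = -46/(-8419/18) = -46*(-18/8419) = 828/8419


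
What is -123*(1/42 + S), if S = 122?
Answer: -210125/14 ≈ -15009.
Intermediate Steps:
-123*(1/42 + S) = -123*(1/42 + 122) = -123*5125/42 = -210125/14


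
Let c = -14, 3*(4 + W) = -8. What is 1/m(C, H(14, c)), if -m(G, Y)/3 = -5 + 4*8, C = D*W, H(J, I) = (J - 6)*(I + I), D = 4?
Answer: -1/81 ≈ -0.012346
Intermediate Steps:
W = -20/3 (W = -4 + (⅓)*(-8) = -4 - 8/3 = -20/3 ≈ -6.6667)
H(J, I) = 2*I*(-6 + J) (H(J, I) = (-6 + J)*(2*I) = 2*I*(-6 + J))
C = -80/3 (C = 4*(-20/3) = -80/3 ≈ -26.667)
m(G, Y) = -81 (m(G, Y) = -3*(-5 + 4*8) = -3*(-5 + 32) = -3*27 = -81)
1/m(C, H(14, c)) = 1/(-81) = -1/81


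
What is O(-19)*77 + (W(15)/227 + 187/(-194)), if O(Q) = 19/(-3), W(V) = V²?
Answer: -64423991/132114 ≈ -487.64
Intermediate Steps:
O(Q) = -19/3 (O(Q) = 19*(-⅓) = -19/3)
O(-19)*77 + (W(15)/227 + 187/(-194)) = -19/3*77 + (15²/227 + 187/(-194)) = -1463/3 + (225*(1/227) + 187*(-1/194)) = -1463/3 + (225/227 - 187/194) = -1463/3 + 1201/44038 = -64423991/132114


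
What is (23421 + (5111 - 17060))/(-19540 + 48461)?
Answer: 11472/28921 ≈ 0.39667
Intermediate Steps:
(23421 + (5111 - 17060))/(-19540 + 48461) = (23421 - 11949)/28921 = 11472*(1/28921) = 11472/28921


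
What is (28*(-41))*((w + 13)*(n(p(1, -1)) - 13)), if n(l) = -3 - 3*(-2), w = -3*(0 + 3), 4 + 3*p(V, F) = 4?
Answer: 45920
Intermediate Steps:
p(V, F) = 0 (p(V, F) = -4/3 + (1/3)*4 = -4/3 + 4/3 = 0)
w = -9 (w = -3*3 = -9)
n(l) = 3 (n(l) = -3 + 6 = 3)
(28*(-41))*((w + 13)*(n(p(1, -1)) - 13)) = (28*(-41))*((-9 + 13)*(3 - 13)) = -4592*(-10) = -1148*(-40) = 45920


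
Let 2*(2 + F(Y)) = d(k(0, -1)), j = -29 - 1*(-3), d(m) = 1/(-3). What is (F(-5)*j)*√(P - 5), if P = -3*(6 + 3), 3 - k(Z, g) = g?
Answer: 676*I*√2/3 ≈ 318.67*I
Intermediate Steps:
k(Z, g) = 3 - g
d(m) = -⅓
P = -27 (P = -3*9 = -27)
j = -26 (j = -29 + 3 = -26)
F(Y) = -13/6 (F(Y) = -2 + (½)*(-⅓) = -2 - ⅙ = -13/6)
(F(-5)*j)*√(P - 5) = (-13/6*(-26))*√(-27 - 5) = 169*√(-32)/3 = 169*(4*I*√2)/3 = 676*I*√2/3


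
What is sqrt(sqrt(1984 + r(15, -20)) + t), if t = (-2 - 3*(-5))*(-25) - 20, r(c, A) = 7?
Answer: sqrt(-345 + sqrt(1991)) ≈ 17.331*I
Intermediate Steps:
t = -345 (t = (-2 + 15)*(-25) - 20 = 13*(-25) - 20 = -325 - 20 = -345)
sqrt(sqrt(1984 + r(15, -20)) + t) = sqrt(sqrt(1984 + 7) - 345) = sqrt(sqrt(1991) - 345) = sqrt(-345 + sqrt(1991))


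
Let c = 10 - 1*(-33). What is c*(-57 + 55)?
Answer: -86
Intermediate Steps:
c = 43 (c = 10 + 33 = 43)
c*(-57 + 55) = 43*(-57 + 55) = 43*(-2) = -86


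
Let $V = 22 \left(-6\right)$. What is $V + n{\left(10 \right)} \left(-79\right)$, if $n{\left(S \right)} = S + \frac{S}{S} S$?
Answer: $-1712$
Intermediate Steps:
$n{\left(S \right)} = 2 S$ ($n{\left(S \right)} = S + 1 S = S + S = 2 S$)
$V = -132$
$V + n{\left(10 \right)} \left(-79\right) = -132 + 2 \cdot 10 \left(-79\right) = -132 + 20 \left(-79\right) = -132 - 1580 = -1712$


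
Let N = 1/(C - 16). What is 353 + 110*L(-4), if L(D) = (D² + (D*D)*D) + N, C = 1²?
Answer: -14803/3 ≈ -4934.3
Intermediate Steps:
C = 1
N = -1/15 (N = 1/(1 - 16) = 1/(-15) = -1/15 ≈ -0.066667)
L(D) = -1/15 + D² + D³ (L(D) = (D² + (D*D)*D) - 1/15 = (D² + D²*D) - 1/15 = (D² + D³) - 1/15 = -1/15 + D² + D³)
353 + 110*L(-4) = 353 + 110*(-1/15 + (-4)² + (-4)³) = 353 + 110*(-1/15 + 16 - 64) = 353 + 110*(-721/15) = 353 - 15862/3 = -14803/3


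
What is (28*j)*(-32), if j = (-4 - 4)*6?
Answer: 43008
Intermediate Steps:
j = -48 (j = -8*6 = -48)
(28*j)*(-32) = (28*(-48))*(-32) = -1344*(-32) = 43008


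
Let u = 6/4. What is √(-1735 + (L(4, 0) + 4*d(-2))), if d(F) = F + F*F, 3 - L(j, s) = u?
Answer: I*√6902/2 ≈ 41.539*I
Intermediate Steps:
u = 3/2 (u = 6*(¼) = 3/2 ≈ 1.5000)
L(j, s) = 3/2 (L(j, s) = 3 - 1*3/2 = 3 - 3/2 = 3/2)
d(F) = F + F²
√(-1735 + (L(4, 0) + 4*d(-2))) = √(-1735 + (3/2 + 4*(-2*(1 - 2)))) = √(-1735 + (3/2 + 4*(-2*(-1)))) = √(-1735 + (3/2 + 4*2)) = √(-1735 + (3/2 + 8)) = √(-1735 + 19/2) = √(-3451/2) = I*√6902/2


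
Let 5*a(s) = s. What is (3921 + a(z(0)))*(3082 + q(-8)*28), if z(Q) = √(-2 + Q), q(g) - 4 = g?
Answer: 11645370 + 594*I*√2 ≈ 1.1645e+7 + 840.04*I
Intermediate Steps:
q(g) = 4 + g
a(s) = s/5
(3921 + a(z(0)))*(3082 + q(-8)*28) = (3921 + √(-2 + 0)/5)*(3082 + (4 - 8)*28) = (3921 + √(-2)/5)*(3082 - 4*28) = (3921 + (I*√2)/5)*(3082 - 112) = (3921 + I*√2/5)*2970 = 11645370 + 594*I*√2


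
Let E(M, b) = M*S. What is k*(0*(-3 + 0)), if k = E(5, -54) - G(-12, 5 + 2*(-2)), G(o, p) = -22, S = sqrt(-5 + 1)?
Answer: 0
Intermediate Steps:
S = 2*I (S = sqrt(-4) = 2*I ≈ 2.0*I)
E(M, b) = 2*I*M (E(M, b) = M*(2*I) = 2*I*M)
k = 22 + 10*I (k = 2*I*5 - 1*(-22) = 10*I + 22 = 22 + 10*I ≈ 22.0 + 10.0*I)
k*(0*(-3 + 0)) = (22 + 10*I)*(0*(-3 + 0)) = (22 + 10*I)*(0*(-3)) = (22 + 10*I)*0 = 0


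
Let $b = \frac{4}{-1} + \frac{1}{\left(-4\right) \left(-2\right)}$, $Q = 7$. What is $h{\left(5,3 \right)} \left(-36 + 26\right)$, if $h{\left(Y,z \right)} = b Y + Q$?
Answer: $\frac{495}{4} \approx 123.75$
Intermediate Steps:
$b = - \frac{31}{8}$ ($b = 4 \left(-1\right) - - \frac{1}{8} = -4 + \frac{1}{8} = - \frac{31}{8} \approx -3.875$)
$h{\left(Y,z \right)} = 7 - \frac{31 Y}{8}$ ($h{\left(Y,z \right)} = - \frac{31 Y}{8} + 7 = 7 - \frac{31 Y}{8}$)
$h{\left(5,3 \right)} \left(-36 + 26\right) = \left(7 - \frac{155}{8}\right) \left(-36 + 26\right) = \left(7 - \frac{155}{8}\right) \left(-10\right) = \left(- \frac{99}{8}\right) \left(-10\right) = \frac{495}{4}$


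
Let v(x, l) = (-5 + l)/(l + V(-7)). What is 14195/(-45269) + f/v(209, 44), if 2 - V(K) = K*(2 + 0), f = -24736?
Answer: -22395664215/588497 ≈ -38056.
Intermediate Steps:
V(K) = 2 - 2*K (V(K) = 2 - K*(2 + 0) = 2 - K*2 = 2 - 2*K)
v(x, l) = (-5 + l)/(16 + l) (v(x, l) = (-5 + l)/(l + (2 - 2*(-7))) = (-5 + l)/(l + (2 + 14)) = (-5 + l)/(l + 16) = (-5 + l)/(16 + l))
14195/(-45269) + f/v(209, 44) = 14195/(-45269) - 24736*(16 + 44)/(-5 + 44) = 14195*(-1/45269) - 24736/(39/60) = -14195/45269 - 24736/((1/60)*39) = -14195/45269 - 24736/13/20 = -14195/45269 - 24736*20/13 = -14195/45269 - 494720/13 = -22395664215/588497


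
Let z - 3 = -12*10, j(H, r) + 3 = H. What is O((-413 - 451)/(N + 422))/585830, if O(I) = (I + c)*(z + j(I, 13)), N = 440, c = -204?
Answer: 2303971056/54412183315 ≈ 0.042343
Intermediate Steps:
j(H, r) = -3 + H
z = -117 (z = 3 - 12*10 = 3 - 120 = -117)
O(I) = (-204 + I)*(-120 + I) (O(I) = (I - 204)*(-117 + (-3 + I)) = (-204 + I)*(-120 + I))
O((-413 - 451)/(N + 422))/585830 = (24480 + ((-413 - 451)/(440 + 422))² - 324*(-413 - 451)/(440 + 422))/585830 = (24480 + (-864/862)² - (-279936)/862)*(1/585830) = (24480 + (-864*1/862)² - (-279936)/862)*(1/585830) = (24480 + (-432/431)² - 324*(-432/431))*(1/585830) = (24480 + 186624/185761 + 139968/431)*(1/585830) = (4607942112/185761)*(1/585830) = 2303971056/54412183315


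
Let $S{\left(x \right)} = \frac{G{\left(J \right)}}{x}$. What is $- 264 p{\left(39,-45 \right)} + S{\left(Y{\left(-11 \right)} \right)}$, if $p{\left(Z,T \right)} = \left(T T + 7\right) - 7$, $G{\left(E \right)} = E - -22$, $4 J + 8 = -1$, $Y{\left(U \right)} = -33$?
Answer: $- \frac{70567279}{132} \approx -5.346 \cdot 10^{5}$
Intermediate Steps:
$J = - \frac{9}{4}$ ($J = -2 + \frac{1}{4} \left(-1\right) = -2 - \frac{1}{4} = - \frac{9}{4} \approx -2.25$)
$G{\left(E \right)} = 22 + E$ ($G{\left(E \right)} = E + 22 = 22 + E$)
$S{\left(x \right)} = \frac{79}{4 x}$ ($S{\left(x \right)} = \frac{22 - \frac{9}{4}}{x} = \frac{79}{4 x}$)
$p{\left(Z,T \right)} = T^{2}$ ($p{\left(Z,T \right)} = \left(T^{2} + 7\right) - 7 = \left(7 + T^{2}\right) - 7 = T^{2}$)
$- 264 p{\left(39,-45 \right)} + S{\left(Y{\left(-11 \right)} \right)} = - 264 \left(-45\right)^{2} + \frac{79}{4 \left(-33\right)} = \left(-264\right) 2025 + \frac{79}{4} \left(- \frac{1}{33}\right) = -534600 - \frac{79}{132} = - \frac{70567279}{132}$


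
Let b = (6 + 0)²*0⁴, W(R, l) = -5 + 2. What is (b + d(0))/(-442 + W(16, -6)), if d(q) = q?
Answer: 0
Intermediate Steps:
W(R, l) = -3
b = 0 (b = 6²*0 = 36*0 = 0)
(b + d(0))/(-442 + W(16, -6)) = (0 + 0)/(-442 - 3) = 0/(-445) = 0*(-1/445) = 0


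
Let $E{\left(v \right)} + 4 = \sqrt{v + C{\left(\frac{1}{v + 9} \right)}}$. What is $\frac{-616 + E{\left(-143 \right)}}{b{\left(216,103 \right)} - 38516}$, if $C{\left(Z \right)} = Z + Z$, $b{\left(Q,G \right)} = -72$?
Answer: $\frac{155}{9647} - \frac{i \sqrt{641994}}{2585396} \approx 0.016067 - 0.00030991 i$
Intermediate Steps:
$C{\left(Z \right)} = 2 Z$
$E{\left(v \right)} = -4 + \sqrt{v + \frac{2}{9 + v}}$ ($E{\left(v \right)} = -4 + \sqrt{v + \frac{2}{v + 9}} = -4 + \sqrt{v + \frac{2}{9 + v}}$)
$\frac{-616 + E{\left(-143 \right)}}{b{\left(216,103 \right)} - 38516} = \frac{-616 - \left(4 - \sqrt{\frac{2 - 143 \left(9 - 143\right)}{9 - 143}}\right)}{-72 - 38516} = \frac{-616 - \left(4 - \sqrt{\frac{2 - -19162}{-134}}\right)}{-38588} = \left(-616 - \left(4 - \sqrt{- \frac{2 + 19162}{134}}\right)\right) \left(- \frac{1}{38588}\right) = \left(-616 - \left(4 - \sqrt{\left(- \frac{1}{134}\right) 19164}\right)\right) \left(- \frac{1}{38588}\right) = \left(-616 - \left(4 - \sqrt{- \frac{9582}{67}}\right)\right) \left(- \frac{1}{38588}\right) = \left(-616 - \left(4 - \frac{i \sqrt{641994}}{67}\right)\right) \left(- \frac{1}{38588}\right) = \left(-620 + \frac{i \sqrt{641994}}{67}\right) \left(- \frac{1}{38588}\right) = \frac{155}{9647} - \frac{i \sqrt{641994}}{2585396}$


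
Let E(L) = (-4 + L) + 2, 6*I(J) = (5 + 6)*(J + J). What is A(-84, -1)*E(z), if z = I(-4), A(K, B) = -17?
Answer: 850/3 ≈ 283.33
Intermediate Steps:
I(J) = 11*J/3 (I(J) = ((5 + 6)*(J + J))/6 = (11*(2*J))/6 = (22*J)/6 = 11*J/3)
z = -44/3 (z = (11/3)*(-4) = -44/3 ≈ -14.667)
E(L) = -2 + L
A(-84, -1)*E(z) = -17*(-2 - 44/3) = -17*(-50/3) = 850/3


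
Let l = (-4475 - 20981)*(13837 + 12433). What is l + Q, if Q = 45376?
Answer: -668683744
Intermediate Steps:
l = -668729120 (l = -25456*26270 = -668729120)
l + Q = -668729120 + 45376 = -668683744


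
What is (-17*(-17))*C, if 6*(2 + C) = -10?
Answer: -3179/3 ≈ -1059.7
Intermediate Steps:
C = -11/3 (C = -2 + (⅙)*(-10) = -2 - 5/3 = -11/3 ≈ -3.6667)
(-17*(-17))*C = -17*(-17)*(-11/3) = 289*(-11/3) = -3179/3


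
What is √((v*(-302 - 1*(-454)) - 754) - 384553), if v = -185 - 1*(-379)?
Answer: I*√355819 ≈ 596.51*I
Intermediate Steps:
v = 194 (v = -185 + 379 = 194)
√((v*(-302 - 1*(-454)) - 754) - 384553) = √((194*(-302 - 1*(-454)) - 754) - 384553) = √((194*(-302 + 454) - 754) - 384553) = √((194*152 - 754) - 384553) = √((29488 - 754) - 384553) = √(28734 - 384553) = √(-355819) = I*√355819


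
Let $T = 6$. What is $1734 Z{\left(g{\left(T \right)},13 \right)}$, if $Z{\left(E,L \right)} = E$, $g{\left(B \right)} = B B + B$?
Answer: $72828$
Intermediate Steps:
$g{\left(B \right)} = B + B^{2}$ ($g{\left(B \right)} = B^{2} + B = B + B^{2}$)
$1734 Z{\left(g{\left(T \right)},13 \right)} = 1734 \cdot 6 \left(1 + 6\right) = 1734 \cdot 6 \cdot 7 = 1734 \cdot 42 = 72828$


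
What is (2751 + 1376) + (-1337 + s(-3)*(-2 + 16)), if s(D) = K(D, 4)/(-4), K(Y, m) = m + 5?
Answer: 5517/2 ≈ 2758.5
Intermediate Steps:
K(Y, m) = 5 + m
s(D) = -9/4 (s(D) = (5 + 4)/(-4) = 9*(-1/4) = -9/4)
(2751 + 1376) + (-1337 + s(-3)*(-2 + 16)) = (2751 + 1376) + (-1337 - 9*(-2 + 16)/4) = 4127 + (-1337 - 9/4*14) = 4127 + (-1337 - 63/2) = 4127 - 2737/2 = 5517/2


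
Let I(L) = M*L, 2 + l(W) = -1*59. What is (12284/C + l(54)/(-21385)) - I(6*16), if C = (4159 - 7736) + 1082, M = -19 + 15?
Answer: 4045199931/10671115 ≈ 379.08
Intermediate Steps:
l(W) = -61 (l(W) = -2 - 1*59 = -2 - 59 = -61)
M = -4
C = -2495 (C = -3577 + 1082 = -2495)
I(L) = -4*L
(12284/C + l(54)/(-21385)) - I(6*16) = (12284/(-2495) - 61/(-21385)) - (-4)*6*16 = (12284*(-1/2495) - 61*(-1/21385)) - (-4)*96 = (-12284/2495 + 61/21385) - 1*(-384) = -52508229/10671115 + 384 = 4045199931/10671115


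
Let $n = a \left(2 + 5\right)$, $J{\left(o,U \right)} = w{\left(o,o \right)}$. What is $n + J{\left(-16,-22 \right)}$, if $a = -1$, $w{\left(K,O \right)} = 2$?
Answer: $-5$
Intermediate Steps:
$J{\left(o,U \right)} = 2$
$n = -7$ ($n = - (2 + 5) = \left(-1\right) 7 = -7$)
$n + J{\left(-16,-22 \right)} = -7 + 2 = -5$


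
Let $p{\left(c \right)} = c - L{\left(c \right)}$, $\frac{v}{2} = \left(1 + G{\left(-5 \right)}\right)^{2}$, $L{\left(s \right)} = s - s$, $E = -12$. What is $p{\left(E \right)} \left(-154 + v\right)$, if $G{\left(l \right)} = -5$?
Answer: $1464$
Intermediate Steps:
$L{\left(s \right)} = 0$
$v = 32$ ($v = 2 \left(1 - 5\right)^{2} = 2 \left(-4\right)^{2} = 2 \cdot 16 = 32$)
$p{\left(c \right)} = c$ ($p{\left(c \right)} = c - 0 = c + 0 = c$)
$p{\left(E \right)} \left(-154 + v\right) = - 12 \left(-154 + 32\right) = \left(-12\right) \left(-122\right) = 1464$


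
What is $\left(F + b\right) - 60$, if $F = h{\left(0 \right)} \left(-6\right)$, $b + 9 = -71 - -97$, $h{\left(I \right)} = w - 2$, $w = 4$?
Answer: $-55$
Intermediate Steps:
$h{\left(I \right)} = 2$ ($h{\left(I \right)} = 4 - 2 = 2$)
$b = 17$ ($b = -9 - -26 = -9 + \left(-71 + 97\right) = -9 + 26 = 17$)
$F = -12$ ($F = 2 \left(-6\right) = -12$)
$\left(F + b\right) - 60 = \left(-12 + 17\right) - 60 = 5 - 60 = -55$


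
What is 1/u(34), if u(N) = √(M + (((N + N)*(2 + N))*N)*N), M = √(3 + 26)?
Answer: (2829888 + √29)^(-½) ≈ 0.00059445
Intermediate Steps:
M = √29 ≈ 5.3852
u(N) = √(√29 + 2*N³*(2 + N)) (u(N) = √(√29 + (((N + N)*(2 + N))*N)*N) = √(√29 + (((2*N)*(2 + N))*N)*N) = √(√29 + ((2*N*(2 + N))*N)*N) = √(√29 + (2*N²*(2 + N))*N) = √(√29 + 2*N³*(2 + N)))
1/u(34) = 1/(√(√29 + 2*34⁴ + 4*34³)) = 1/(√(√29 + 2*1336336 + 4*39304)) = 1/(√(√29 + 2672672 + 157216)) = 1/(√(2829888 + √29)) = (2829888 + √29)^(-½)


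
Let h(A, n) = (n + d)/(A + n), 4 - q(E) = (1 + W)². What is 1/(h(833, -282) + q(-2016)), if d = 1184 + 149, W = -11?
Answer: -551/51845 ≈ -0.010628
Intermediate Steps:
d = 1333
q(E) = -96 (q(E) = 4 - (1 - 11)² = 4 - 1*(-10)² = 4 - 1*100 = 4 - 100 = -96)
h(A, n) = (1333 + n)/(A + n) (h(A, n) = (n + 1333)/(A + n) = (1333 + n)/(A + n))
1/(h(833, -282) + q(-2016)) = 1/((1333 - 282)/(833 - 282) - 96) = 1/(1051/551 - 96) = 1/(-51845/551) = -551/51845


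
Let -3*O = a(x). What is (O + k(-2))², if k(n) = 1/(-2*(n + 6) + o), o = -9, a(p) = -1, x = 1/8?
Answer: 196/2601 ≈ 0.075356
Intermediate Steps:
x = ⅛ ≈ 0.12500
k(n) = 1/(-21 - 2*n) (k(n) = 1/(-2*(n + 6) - 9) = 1/(-2*(6 + n) - 9) = 1/((-12 - 2*n) - 9) = 1/(-21 - 2*n))
O = ⅓ (O = -⅓*(-1) = ⅓ ≈ 0.33333)
(O + k(-2))² = (⅓ - 1/(21 + 2*(-2)))² = (⅓ - 1/(21 - 4))² = (⅓ - 1/17)² = (14/51)² = 196/2601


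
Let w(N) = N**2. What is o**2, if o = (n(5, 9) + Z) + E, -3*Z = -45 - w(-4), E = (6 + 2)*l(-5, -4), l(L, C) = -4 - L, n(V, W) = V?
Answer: 10000/9 ≈ 1111.1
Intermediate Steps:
E = 8 (E = (6 + 2)*(-4 - 1*(-5)) = 8*(-4 + 5) = 8*1 = 8)
Z = 61/3 (Z = -(-45 - 1*(-4)**2)/3 = -(-45 - 1*16)/3 = -(-45 - 16)/3 = -1/3*(-61) = 61/3 ≈ 20.333)
o = 100/3 (o = (5 + 61/3) + 8 = 76/3 + 8 = 100/3 ≈ 33.333)
o**2 = (100/3)**2 = 10000/9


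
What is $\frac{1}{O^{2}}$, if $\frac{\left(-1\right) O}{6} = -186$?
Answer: $\frac{1}{1245456} \approx 8.0292 \cdot 10^{-7}$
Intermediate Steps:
$O = 1116$ ($O = \left(-6\right) \left(-186\right) = 1116$)
$\frac{1}{O^{2}} = \frac{1}{1116^{2}} = \frac{1}{1245456}$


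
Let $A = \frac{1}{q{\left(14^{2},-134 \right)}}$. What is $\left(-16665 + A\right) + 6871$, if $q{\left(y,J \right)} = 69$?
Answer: $- \frac{675785}{69} \approx -9794.0$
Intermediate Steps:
$A = \frac{1}{69} \approx 0.014493$
$\left(-16665 + A\right) + 6871 = \left(-16665 + \frac{1}{69}\right) + 6871 = - \frac{1149884}{69} + 6871 = - \frac{675785}{69}$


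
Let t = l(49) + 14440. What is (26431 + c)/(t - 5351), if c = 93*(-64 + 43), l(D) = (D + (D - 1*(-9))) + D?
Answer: 24478/9245 ≈ 2.6477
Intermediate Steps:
l(D) = 9 + 3*D (l(D) = (D + (D + 9)) + D = (D + (9 + D)) + D = (9 + 2*D) + D = 9 + 3*D)
t = 14596 (t = (9 + 3*49) + 14440 = (9 + 147) + 14440 = 156 + 14440 = 14596)
c = -1953 (c = 93*(-21) = -1953)
(26431 + c)/(t - 5351) = (26431 - 1953)/(14596 - 5351) = 24478/9245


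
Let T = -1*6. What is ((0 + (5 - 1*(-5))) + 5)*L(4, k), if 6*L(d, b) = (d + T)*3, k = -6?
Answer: -15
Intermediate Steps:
T = -6
L(d, b) = -3 + d/2 (L(d, b) = ((d - 6)*3)/6 = ((-6 + d)*3)/6 = (-18 + 3*d)/6 = -3 + d/2)
((0 + (5 - 1*(-5))) + 5)*L(4, k) = ((0 + (5 - 1*(-5))) + 5)*(-3 + (½)*4) = ((0 + (5 + 5)) + 5)*(-3 + 2) = ((0 + 10) + 5)*(-1) = (10 + 5)*(-1) = 15*(-1) = -15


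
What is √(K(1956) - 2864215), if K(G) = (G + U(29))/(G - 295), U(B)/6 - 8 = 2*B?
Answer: I*√7902139005343/1661 ≈ 1692.4*I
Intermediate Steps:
U(B) = 48 + 12*B (U(B) = 48 + 6*(2*B) = 48 + 12*B)
K(G) = (396 + G)/(-295 + G) (K(G) = (G + (48 + 12*29))/(G - 295) = (G + (48 + 348))/(-295 + G) = (G + 396)/(-295 + G) = (396 + G)/(-295 + G))
√(K(1956) - 2864215) = √((396 + 1956)/(-295 + 1956) - 2864215) = √(2352/1661 - 2864215) = √(-4757458763/1661) = I*√7902139005343/1661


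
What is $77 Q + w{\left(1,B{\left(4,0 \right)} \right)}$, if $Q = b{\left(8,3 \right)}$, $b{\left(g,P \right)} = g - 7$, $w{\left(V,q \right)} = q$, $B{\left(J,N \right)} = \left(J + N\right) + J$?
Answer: $85$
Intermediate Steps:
$B{\left(J,N \right)} = N + 2 J$
$b{\left(g,P \right)} = -7 + g$
$Q = 1$ ($Q = -7 + 8 = 1$)
$77 Q + w{\left(1,B{\left(4,0 \right)} \right)} = 77 \cdot 1 + \left(0 + 2 \cdot 4\right) = 77 + \left(0 + 8\right) = 77 + 8 = 85$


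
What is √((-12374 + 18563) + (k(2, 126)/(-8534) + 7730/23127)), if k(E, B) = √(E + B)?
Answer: √(60273695944327411299 - 9128958545772*√2)/98682909 ≈ 78.672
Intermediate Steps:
k(E, B) = √(B + E)
√((-12374 + 18563) + (k(2, 126)/(-8534) + 7730/23127)) = √((-12374 + 18563) + (√(126 + 2)/(-8534) + 7730/23127)) = √(6189 + (√128*(-1/8534) + 7730*(1/23127))) = √(6189 + ((8*√2)*(-1/8534) + 7730/23127)) = √(6189 + (-4*√2/4267 + 7730/23127)) = √(6189 + (7730/23127 - 4*√2/4267)) = √(143140733/23127 - 4*√2/4267)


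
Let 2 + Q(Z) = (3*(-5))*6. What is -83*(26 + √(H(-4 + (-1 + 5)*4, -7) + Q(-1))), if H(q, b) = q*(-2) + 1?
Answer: -2158 - 83*I*√115 ≈ -2158.0 - 890.08*I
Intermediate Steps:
H(q, b) = 1 - 2*q (H(q, b) = -2*q + 1 = 1 - 2*q)
Q(Z) = -92 (Q(Z) = -2 + (3*(-5))*6 = -2 - 15*6 = -2 - 90 = -92)
-83*(26 + √(H(-4 + (-1 + 5)*4, -7) + Q(-1))) = -83*(26 + √((1 - 2*(-4 + (-1 + 5)*4)) - 92)) = -83*(26 + √((1 - 2*(-4 + 4*4)) - 92)) = -83*(26 + √((1 - 2*(-4 + 16)) - 92)) = -83*(26 + √((1 - 2*12) - 92)) = -83*(26 + √((1 - 24) - 92)) = -83*(26 + √(-23 - 92)) = -83*(26 + √(-115)) = -83*(26 + I*√115) = -2158 - 83*I*√115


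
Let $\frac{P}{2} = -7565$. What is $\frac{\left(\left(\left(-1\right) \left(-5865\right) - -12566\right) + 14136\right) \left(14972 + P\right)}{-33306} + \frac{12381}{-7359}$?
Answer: $\frac{6242334298}{40849809} \approx 152.81$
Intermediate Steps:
$P = -15130$ ($P = 2 \left(-7565\right) = -15130$)
$\frac{\left(\left(\left(-1\right) \left(-5865\right) - -12566\right) + 14136\right) \left(14972 + P\right)}{-33306} + \frac{12381}{-7359} = \frac{\left(\left(\left(-1\right) \left(-5865\right) - -12566\right) + 14136\right) \left(14972 - 15130\right)}{-33306} + \frac{12381}{-7359} = \left(\left(5865 + 12566\right) + 14136\right) \left(-158\right) \left(- \frac{1}{33306}\right) + 12381 \left(- \frac{1}{7359}\right) = \left(18431 + 14136\right) \left(-158\right) \left(- \frac{1}{33306}\right) - \frac{4127}{2453} = 32567 \left(-158\right) \left(- \frac{1}{33306}\right) - \frac{4127}{2453} = \left(-5145586\right) \left(- \frac{1}{33306}\right) - \frac{4127}{2453} = \frac{2572793}{16653} - \frac{4127}{2453} = \frac{6242334298}{40849809}$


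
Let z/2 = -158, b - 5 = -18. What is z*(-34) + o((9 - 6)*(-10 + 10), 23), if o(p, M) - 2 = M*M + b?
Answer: 11262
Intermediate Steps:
b = -13 (b = 5 - 18 = -13)
z = -316 (z = 2*(-158) = -316)
o(p, M) = -11 + M**2 (o(p, M) = 2 + (M*M - 13) = 2 + (M**2 - 13) = 2 + (-13 + M**2) = -11 + M**2)
z*(-34) + o((9 - 6)*(-10 + 10), 23) = -316*(-34) + (-11 + 23**2) = 10744 + (-11 + 529) = 10744 + 518 = 11262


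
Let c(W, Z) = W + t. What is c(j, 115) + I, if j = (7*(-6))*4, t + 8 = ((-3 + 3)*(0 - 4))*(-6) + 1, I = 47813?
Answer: 47638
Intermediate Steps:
t = -7 (t = -8 + (((-3 + 3)*(0 - 4))*(-6) + 1) = -8 + ((0*(-4))*(-6) + 1) = -8 + (0*(-6) + 1) = -8 + (0 + 1) = -8 + 1 = -7)
j = -168 (j = -42*4 = -168)
c(W, Z) = -7 + W (c(W, Z) = W - 7 = -7 + W)
c(j, 115) + I = (-7 - 168) + 47813 = -175 + 47813 = 47638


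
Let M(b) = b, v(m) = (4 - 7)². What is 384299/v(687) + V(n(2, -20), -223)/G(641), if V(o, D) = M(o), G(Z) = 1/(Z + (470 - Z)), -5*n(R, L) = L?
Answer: 401219/9 ≈ 44580.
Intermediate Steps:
v(m) = 9 (v(m) = (-3)² = 9)
n(R, L) = -L/5
G(Z) = 1/470
V(o, D) = o
384299/v(687) + V(n(2, -20), -223)/G(641) = 384299/9 + (-⅕*(-20))/(1/470) = 384299*(⅑) + 4*470 = 384299/9 + 1880 = 401219/9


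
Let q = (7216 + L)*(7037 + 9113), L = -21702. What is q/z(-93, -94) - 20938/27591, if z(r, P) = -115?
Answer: 1290976338406/634593 ≈ 2.0343e+6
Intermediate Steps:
q = -233948900 (q = (7216 - 21702)*(7037 + 9113) = -14486*16150 = -233948900)
q/z(-93, -94) - 20938/27591 = -233948900/(-115) - 20938/27591 = -233948900*(-1/115) - 20938*1/27591 = 46789780/23 - 20938/27591 = 1290976338406/634593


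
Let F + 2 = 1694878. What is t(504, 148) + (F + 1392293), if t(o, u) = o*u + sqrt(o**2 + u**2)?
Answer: 3161761 + 4*sqrt(17245) ≈ 3.1623e+6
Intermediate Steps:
F = 1694876 (F = -2 + 1694878 = 1694876)
t(o, u) = sqrt(o**2 + u**2) + o*u
t(504, 148) + (F + 1392293) = (sqrt(504**2 + 148**2) + 504*148) + (1694876 + 1392293) = (sqrt(254016 + 21904) + 74592) + 3087169 = (sqrt(275920) + 74592) + 3087169 = (4*sqrt(17245) + 74592) + 3087169 = (74592 + 4*sqrt(17245)) + 3087169 = 3161761 + 4*sqrt(17245)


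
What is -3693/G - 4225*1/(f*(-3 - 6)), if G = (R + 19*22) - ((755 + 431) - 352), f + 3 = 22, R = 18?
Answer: 2313053/68058 ≈ 33.987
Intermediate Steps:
f = 19 (f = -3 + 22 = 19)
G = -398 (G = (18 + 19*22) - ((755 + 431) - 352) = (18 + 418) - (1186 - 352) = 436 - 1*834 = 436 - 834 = -398)
-3693/G - 4225*1/(f*(-3 - 6)) = -3693/(-398) - 4225*1/(19*(-3 - 6)) = -3693*(-1/398) - 4225/(19*(-9)) = 3693/398 - 4225/(-171) = 3693/398 - 4225*(-1/171) = 3693/398 + 4225/171 = 2313053/68058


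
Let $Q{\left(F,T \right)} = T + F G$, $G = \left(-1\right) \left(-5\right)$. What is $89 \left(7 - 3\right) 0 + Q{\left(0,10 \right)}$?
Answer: $10$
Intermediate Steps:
$G = 5$
$Q{\left(F,T \right)} = T + 5 F$ ($Q{\left(F,T \right)} = T + F 5 = T + 5 F$)
$89 \left(7 - 3\right) 0 + Q{\left(0,10 \right)} = 89 \left(7 - 3\right) 0 + \left(10 + 5 \cdot 0\right) = 89 \cdot 4 \cdot 0 + \left(10 + 0\right) = 89 \cdot 0 + 10 = 0 + 10 = 10$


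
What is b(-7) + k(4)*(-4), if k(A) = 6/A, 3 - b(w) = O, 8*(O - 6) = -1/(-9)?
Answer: -649/72 ≈ -9.0139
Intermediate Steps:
O = 433/72 (O = 6 + (-1/(-9))/8 = 6 + (-1*(-1/9))/8 = 6 + (1/8)*(1/9) = 6 + 1/72 = 433/72 ≈ 6.0139)
b(w) = -217/72 (b(w) = 3 - 1*433/72 = 3 - 433/72 = -217/72)
b(-7) + k(4)*(-4) = -217/72 + (6/4)*(-4) = -217/72 + (6*(1/4))*(-4) = -217/72 + (3/2)*(-4) = -217/72 - 6 = -649/72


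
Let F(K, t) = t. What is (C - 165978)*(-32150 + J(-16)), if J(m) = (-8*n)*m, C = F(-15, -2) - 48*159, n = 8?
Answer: 5403847112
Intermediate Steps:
C = -7634 (C = -2 - 48*159 = -2 - 7632 = -7634)
J(m) = -64*m (J(m) = (-8*8)*m = -64*m)
(C - 165978)*(-32150 + J(-16)) = (-7634 - 165978)*(-32150 - 64*(-16)) = -173612*(-32150 + 1024) = -173612*(-31126) = 5403847112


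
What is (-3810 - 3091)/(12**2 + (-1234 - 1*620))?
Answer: 6901/1710 ≈ 4.0357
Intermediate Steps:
(-3810 - 3091)/(12**2 + (-1234 - 1*620)) = -6901/(144 + (-1234 - 620)) = -6901/(144 - 1854) = -6901/(-1710) = -6901*(-1/1710) = 6901/1710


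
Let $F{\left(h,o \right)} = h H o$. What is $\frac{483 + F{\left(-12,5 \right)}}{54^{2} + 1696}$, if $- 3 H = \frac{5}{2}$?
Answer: $\frac{533}{4612} \approx 0.11557$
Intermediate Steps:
$H = - \frac{5}{6}$ ($H = - \frac{5 \cdot \frac{1}{2}}{3} = \left(- \frac{1}{3}\right) \frac{5}{2} = - \frac{5}{6} \approx -0.83333$)
$F{\left(h,o \right)} = - \frac{5 h o}{6}$ ($F{\left(h,o \right)} = h \left(- \frac{5}{6}\right) o = - \frac{5 h}{6} o = - \frac{5 h o}{6}$)
$\frac{483 + F{\left(-12,5 \right)}}{54^{2} + 1696} = \frac{483 - \left(-10\right) 5}{54^{2} + 1696} = \frac{483 + 50}{2916 + 1696} = \frac{533}{4612}$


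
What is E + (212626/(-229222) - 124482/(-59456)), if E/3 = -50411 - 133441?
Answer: -1879233255806861/3407155808 ≈ -5.5156e+5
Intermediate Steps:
E = -551556 (E = 3*(-50411 - 133441) = 3*(-183852) = -551556)
E + (212626/(-229222) - 124482/(-59456)) = -551556 + (212626/(-229222) - 124482/(-59456)) = -551556 + (212626*(-1/229222) - 124482*(-1/59456)) = -551556 + (-106313/114611 + 62241/29728) = -551556 + 3973030387/3407155808 = -1879233255806861/3407155808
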